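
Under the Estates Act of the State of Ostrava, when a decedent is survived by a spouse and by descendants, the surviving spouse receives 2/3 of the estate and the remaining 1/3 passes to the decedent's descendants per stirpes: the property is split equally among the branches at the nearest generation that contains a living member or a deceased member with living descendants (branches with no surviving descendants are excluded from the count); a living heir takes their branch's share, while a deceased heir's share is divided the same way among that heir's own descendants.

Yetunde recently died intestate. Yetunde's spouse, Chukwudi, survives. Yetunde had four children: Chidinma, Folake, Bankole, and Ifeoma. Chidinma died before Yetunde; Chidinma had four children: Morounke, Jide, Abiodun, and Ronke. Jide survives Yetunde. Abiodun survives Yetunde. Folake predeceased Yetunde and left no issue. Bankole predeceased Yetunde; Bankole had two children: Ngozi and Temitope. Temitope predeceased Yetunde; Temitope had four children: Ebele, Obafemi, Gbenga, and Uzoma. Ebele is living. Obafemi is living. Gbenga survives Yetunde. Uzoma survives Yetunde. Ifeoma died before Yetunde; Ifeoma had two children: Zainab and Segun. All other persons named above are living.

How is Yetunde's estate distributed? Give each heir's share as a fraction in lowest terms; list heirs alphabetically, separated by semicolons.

Abiodun 1/36; Chukwudi 2/3; Ebele 1/72; Gbenga 1/72; Jide 1/36; Morounke 1/36; Ngozi 1/18; Obafemi 1/72; Ronke 1/36; Segun 1/18; Uzoma 1/72; Zainab 1/18

Chukwudi, as surviving spouse, takes 2/3.
The remaining 1/3 passes to Yetunde's descendants per stirpes.
Folake left no surviving issue, so that branch lapses and is disregarded.
The 1/3 is divided into 3 equal shares of 1/9 among Chidinma, Bankole, Ifeoma.
Chidinma predeceased; the 1/9 allotted to Chidinma's branch passes to Chidinma's issue by representation.
The 1/9 is divided into 4 equal shares of 1/36 among Morounke, Jide, Abiodun, Ronke.
Morounke is living and takes 1/36.
Jide is living and takes 1/36.
Abiodun is living and takes 1/36.
Ronke is living and takes 1/36.
Bankole predeceased; the 1/9 allotted to Bankole's branch passes to Bankole's issue by representation.
The 1/9 is divided into 2 equal shares of 1/18 among Ngozi, Temitope.
Ngozi is living and takes 1/18.
Temitope predeceased; the 1/18 allotted to Temitope's branch passes to Temitope's issue by representation.
The 1/18 is divided into 4 equal shares of 1/72 among Ebele, Obafemi, Gbenga, Uzoma.
Ebele is living and takes 1/72.
Obafemi is living and takes 1/72.
Gbenga is living and takes 1/72.
Uzoma is living and takes 1/72.
Ifeoma predeceased; the 1/9 allotted to Ifeoma's branch passes to Ifeoma's issue by representation.
The 1/9 is divided into 2 equal shares of 1/18 among Zainab, Segun.
Zainab is living and takes 1/18.
Segun is living and takes 1/18.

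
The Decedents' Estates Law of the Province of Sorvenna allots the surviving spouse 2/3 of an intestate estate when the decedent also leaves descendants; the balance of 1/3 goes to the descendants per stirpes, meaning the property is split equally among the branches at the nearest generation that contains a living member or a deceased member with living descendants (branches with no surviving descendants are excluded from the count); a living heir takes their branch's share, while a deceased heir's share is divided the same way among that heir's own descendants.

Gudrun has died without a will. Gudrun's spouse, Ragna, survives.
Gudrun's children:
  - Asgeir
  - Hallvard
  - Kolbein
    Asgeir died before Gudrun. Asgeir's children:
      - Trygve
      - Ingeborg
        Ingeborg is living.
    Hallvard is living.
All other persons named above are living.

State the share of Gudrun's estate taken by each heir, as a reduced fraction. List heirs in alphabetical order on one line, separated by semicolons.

Ragna, as surviving spouse, takes 2/3.
The remaining 1/3 passes to Gudrun's descendants per stirpes.
The 1/3 is divided into 3 equal shares of 1/9 among Asgeir, Hallvard, Kolbein.
Asgeir predeceased; the 1/9 allotted to Asgeir's branch passes to Asgeir's issue by representation.
The 1/9 is divided into 2 equal shares of 1/18 among Trygve, Ingeborg.
Trygve is living and takes 1/18.
Ingeborg is living and takes 1/18.
Hallvard is living and takes 1/9.
Kolbein is living and takes 1/9.

Hallvard 1/9; Ingeborg 1/18; Kolbein 1/9; Ragna 2/3; Trygve 1/18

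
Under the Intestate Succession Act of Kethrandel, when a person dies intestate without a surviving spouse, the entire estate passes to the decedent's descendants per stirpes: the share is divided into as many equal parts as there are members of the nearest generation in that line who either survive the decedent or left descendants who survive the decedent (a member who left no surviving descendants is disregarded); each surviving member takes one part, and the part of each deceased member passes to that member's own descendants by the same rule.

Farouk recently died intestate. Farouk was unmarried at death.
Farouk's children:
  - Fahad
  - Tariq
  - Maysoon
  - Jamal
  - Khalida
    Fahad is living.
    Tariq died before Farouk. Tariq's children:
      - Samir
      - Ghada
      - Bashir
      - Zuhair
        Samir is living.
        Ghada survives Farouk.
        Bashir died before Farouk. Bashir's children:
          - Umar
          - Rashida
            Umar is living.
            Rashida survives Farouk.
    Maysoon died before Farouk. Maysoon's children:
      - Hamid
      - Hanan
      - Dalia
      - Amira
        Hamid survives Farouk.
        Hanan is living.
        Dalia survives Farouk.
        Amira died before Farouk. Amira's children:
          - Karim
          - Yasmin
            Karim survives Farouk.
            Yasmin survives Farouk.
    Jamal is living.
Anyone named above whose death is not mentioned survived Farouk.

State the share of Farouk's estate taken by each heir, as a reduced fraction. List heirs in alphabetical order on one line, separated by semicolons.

There is no surviving spouse, so the entire estate passes to Farouk's descendants per stirpes.
The estate is divided into 5 equal shares of 1/5 among Fahad, Tariq, Maysoon, Jamal, Khalida.
Fahad is living and takes 1/5.
Tariq predeceased; the 1/5 allotted to Tariq's branch passes to Tariq's issue by representation.
The 1/5 is divided into 4 equal shares of 1/20 among Samir, Ghada, Bashir, Zuhair.
Samir is living and takes 1/20.
Ghada is living and takes 1/20.
Bashir predeceased; the 1/20 allotted to Bashir's branch passes to Bashir's issue by representation.
The 1/20 is divided into 2 equal shares of 1/40 among Umar, Rashida.
Umar is living and takes 1/40.
Rashida is living and takes 1/40.
Zuhair is living and takes 1/20.
Maysoon predeceased; the 1/5 allotted to Maysoon's branch passes to Maysoon's issue by representation.
The 1/5 is divided into 4 equal shares of 1/20 among Hamid, Hanan, Dalia, Amira.
Hamid is living and takes 1/20.
Hanan is living and takes 1/20.
Dalia is living and takes 1/20.
Amira predeceased; the 1/20 allotted to Amira's branch passes to Amira's issue by representation.
The 1/20 is divided into 2 equal shares of 1/40 among Karim, Yasmin.
Karim is living and takes 1/40.
Yasmin is living and takes 1/40.
Jamal is living and takes 1/5.
Khalida is living and takes 1/5.

Dalia 1/20; Fahad 1/5; Ghada 1/20; Hamid 1/20; Hanan 1/20; Jamal 1/5; Karim 1/40; Khalida 1/5; Rashida 1/40; Samir 1/20; Umar 1/40; Yasmin 1/40; Zuhair 1/20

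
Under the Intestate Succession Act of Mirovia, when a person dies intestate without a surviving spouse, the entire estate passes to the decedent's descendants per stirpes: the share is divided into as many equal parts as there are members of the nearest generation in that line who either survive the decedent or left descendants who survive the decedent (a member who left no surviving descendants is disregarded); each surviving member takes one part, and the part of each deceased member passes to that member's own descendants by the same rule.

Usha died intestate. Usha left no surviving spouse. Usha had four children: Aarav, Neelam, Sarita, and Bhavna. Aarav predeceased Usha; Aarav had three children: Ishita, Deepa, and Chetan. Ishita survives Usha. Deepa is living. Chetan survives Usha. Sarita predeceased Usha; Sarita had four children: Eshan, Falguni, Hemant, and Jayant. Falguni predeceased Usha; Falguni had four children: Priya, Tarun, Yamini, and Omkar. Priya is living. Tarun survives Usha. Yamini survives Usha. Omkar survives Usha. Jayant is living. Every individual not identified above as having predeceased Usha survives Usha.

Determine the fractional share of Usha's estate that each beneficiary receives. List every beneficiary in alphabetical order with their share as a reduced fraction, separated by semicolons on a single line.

Bhavna 1/4; Chetan 1/12; Deepa 1/12; Eshan 1/16; Hemant 1/16; Ishita 1/12; Jayant 1/16; Neelam 1/4; Omkar 1/64; Priya 1/64; Tarun 1/64; Yamini 1/64

There is no surviving spouse, so the entire estate passes to Usha's descendants per stirpes.
The estate is divided into 4 equal shares of 1/4 among Aarav, Neelam, Sarita, Bhavna.
Aarav predeceased; the 1/4 allotted to Aarav's branch passes to Aarav's issue by representation.
The 1/4 is divided into 3 equal shares of 1/12 among Ishita, Deepa, Chetan.
Ishita is living and takes 1/12.
Deepa is living and takes 1/12.
Chetan is living and takes 1/12.
Neelam is living and takes 1/4.
Sarita predeceased; the 1/4 allotted to Sarita's branch passes to Sarita's issue by representation.
The 1/4 is divided into 4 equal shares of 1/16 among Eshan, Falguni, Hemant, Jayant.
Eshan is living and takes 1/16.
Falguni predeceased; the 1/16 allotted to Falguni's branch passes to Falguni's issue by representation.
The 1/16 is divided into 4 equal shares of 1/64 among Priya, Tarun, Yamini, Omkar.
Priya is living and takes 1/64.
Tarun is living and takes 1/64.
Yamini is living and takes 1/64.
Omkar is living and takes 1/64.
Hemant is living and takes 1/16.
Jayant is living and takes 1/16.
Bhavna is living and takes 1/4.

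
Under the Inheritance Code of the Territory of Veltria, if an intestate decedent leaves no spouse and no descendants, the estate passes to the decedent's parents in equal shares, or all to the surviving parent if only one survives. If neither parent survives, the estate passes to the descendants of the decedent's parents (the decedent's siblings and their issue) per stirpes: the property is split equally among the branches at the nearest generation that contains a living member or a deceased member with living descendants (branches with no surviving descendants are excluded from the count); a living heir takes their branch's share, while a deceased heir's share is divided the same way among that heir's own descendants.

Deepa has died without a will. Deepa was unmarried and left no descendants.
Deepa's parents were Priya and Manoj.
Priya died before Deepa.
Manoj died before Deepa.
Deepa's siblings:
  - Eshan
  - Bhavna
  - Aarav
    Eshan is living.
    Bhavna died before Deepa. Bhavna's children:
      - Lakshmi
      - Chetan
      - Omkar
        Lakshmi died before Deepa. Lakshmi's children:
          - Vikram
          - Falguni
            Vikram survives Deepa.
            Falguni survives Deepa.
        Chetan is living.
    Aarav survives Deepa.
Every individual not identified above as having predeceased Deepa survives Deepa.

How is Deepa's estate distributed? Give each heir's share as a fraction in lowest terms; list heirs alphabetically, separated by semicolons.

Neither parent survives and there are no descendants, so the estate passes to Deepa's siblings and their issue per stirpes.
The estate is divided into 3 equal shares of 1/3 among Eshan, Bhavna, Aarav.
Eshan is living and takes 1/3.
Bhavna predeceased; the 1/3 allotted to Bhavna's branch passes to Bhavna's issue by representation.
The 1/3 is divided into 3 equal shares of 1/9 among Lakshmi, Chetan, Omkar.
Lakshmi predeceased; the 1/9 allotted to Lakshmi's branch passes to Lakshmi's issue by representation.
The 1/9 is divided into 2 equal shares of 1/18 among Vikram, Falguni.
Vikram is living and takes 1/18.
Falguni is living and takes 1/18.
Chetan is living and takes 1/9.
Omkar is living and takes 1/9.
Aarav is living and takes 1/3.

Aarav 1/3; Chetan 1/9; Eshan 1/3; Falguni 1/18; Omkar 1/9; Vikram 1/18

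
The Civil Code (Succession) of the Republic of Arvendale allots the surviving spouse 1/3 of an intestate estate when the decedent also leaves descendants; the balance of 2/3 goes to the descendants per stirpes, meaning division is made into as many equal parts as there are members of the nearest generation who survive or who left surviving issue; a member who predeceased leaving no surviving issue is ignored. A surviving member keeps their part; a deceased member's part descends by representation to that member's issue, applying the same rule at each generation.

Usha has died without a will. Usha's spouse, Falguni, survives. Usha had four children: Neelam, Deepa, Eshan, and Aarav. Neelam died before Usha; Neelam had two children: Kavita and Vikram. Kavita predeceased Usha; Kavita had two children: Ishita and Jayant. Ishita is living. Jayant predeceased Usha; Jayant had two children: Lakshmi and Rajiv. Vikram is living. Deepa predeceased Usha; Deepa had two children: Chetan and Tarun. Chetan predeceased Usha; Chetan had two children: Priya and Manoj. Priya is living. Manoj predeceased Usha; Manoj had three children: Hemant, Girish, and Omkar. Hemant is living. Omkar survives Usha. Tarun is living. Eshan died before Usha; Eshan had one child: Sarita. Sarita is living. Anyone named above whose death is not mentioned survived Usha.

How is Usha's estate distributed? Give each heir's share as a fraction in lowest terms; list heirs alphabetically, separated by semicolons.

Aarav 1/6; Falguni 1/3; Girish 1/72; Hemant 1/72; Ishita 1/24; Lakshmi 1/48; Omkar 1/72; Priya 1/24; Rajiv 1/48; Sarita 1/6; Tarun 1/12; Vikram 1/12

Falguni, as surviving spouse, takes 1/3.
The remaining 2/3 passes to Usha's descendants per stirpes.
The 2/3 is divided into 4 equal shares of 1/6 among Neelam, Deepa, Eshan, Aarav.
Neelam predeceased; the 1/6 allotted to Neelam's branch passes to Neelam's issue by representation.
The 1/6 is divided into 2 equal shares of 1/12 among Kavita, Vikram.
Kavita predeceased; the 1/12 allotted to Kavita's branch passes to Kavita's issue by representation.
The 1/12 is divided into 2 equal shares of 1/24 among Ishita, Jayant.
Ishita is living and takes 1/24.
Jayant predeceased; the 1/24 allotted to Jayant's branch passes to Jayant's issue by representation.
The 1/24 is divided into 2 equal shares of 1/48 among Lakshmi, Rajiv.
Lakshmi is living and takes 1/48.
Rajiv is living and takes 1/48.
Vikram is living and takes 1/12.
Deepa predeceased; the 1/6 allotted to Deepa's branch passes to Deepa's issue by representation.
The 1/6 is divided into 2 equal shares of 1/12 among Chetan, Tarun.
Chetan predeceased; the 1/12 allotted to Chetan's branch passes to Chetan's issue by representation.
The 1/12 is divided into 2 equal shares of 1/24 among Priya, Manoj.
Priya is living and takes 1/24.
Manoj predeceased; the 1/24 allotted to Manoj's branch passes to Manoj's issue by representation.
The 1/24 is divided into 3 equal shares of 1/72 among Hemant, Girish, Omkar.
Hemant is living and takes 1/72.
Girish is living and takes 1/72.
Omkar is living and takes 1/72.
Tarun is living and takes 1/12.
Eshan predeceased; the 1/6 allotted to Eshan's branch passes to Eshan's issue by representation.
Sarita is the sole taker at this level and receives the full 1/6.
Aarav is living and takes 1/6.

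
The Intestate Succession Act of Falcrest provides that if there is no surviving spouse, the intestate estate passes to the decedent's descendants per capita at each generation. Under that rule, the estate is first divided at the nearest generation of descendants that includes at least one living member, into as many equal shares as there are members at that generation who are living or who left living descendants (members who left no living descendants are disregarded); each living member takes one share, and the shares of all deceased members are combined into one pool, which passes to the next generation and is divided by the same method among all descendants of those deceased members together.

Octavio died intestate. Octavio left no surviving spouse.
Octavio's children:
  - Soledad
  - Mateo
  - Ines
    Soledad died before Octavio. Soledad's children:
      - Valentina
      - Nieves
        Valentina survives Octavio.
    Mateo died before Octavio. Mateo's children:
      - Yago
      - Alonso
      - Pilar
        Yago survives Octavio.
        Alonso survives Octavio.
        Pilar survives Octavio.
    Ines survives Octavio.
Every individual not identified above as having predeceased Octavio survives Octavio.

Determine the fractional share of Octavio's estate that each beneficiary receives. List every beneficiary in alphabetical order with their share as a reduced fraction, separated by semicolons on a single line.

Alonso 2/15; Ines 1/3; Nieves 2/15; Pilar 2/15; Valentina 2/15; Yago 2/15

There is no surviving spouse, so the entire estate passes to Octavio's descendants per capita at each generation.
At generation 1 (Soledad, Mateo, Ines) there are 3 shares of (1)/3 = 1/3 each.
Living: Ines — each takes 1/3.
Deceased: Soledad and Mateo. Their combined 2/3 is pooled and carried to generation 2.
At generation 2 (Valentina, Nieves, Yago, Alonso, Pilar) there are 5 shares of (2/3)/5 = 2/15 each.
Living: Valentina, Nieves, Yago, Alonso, and Pilar — each takes 2/15.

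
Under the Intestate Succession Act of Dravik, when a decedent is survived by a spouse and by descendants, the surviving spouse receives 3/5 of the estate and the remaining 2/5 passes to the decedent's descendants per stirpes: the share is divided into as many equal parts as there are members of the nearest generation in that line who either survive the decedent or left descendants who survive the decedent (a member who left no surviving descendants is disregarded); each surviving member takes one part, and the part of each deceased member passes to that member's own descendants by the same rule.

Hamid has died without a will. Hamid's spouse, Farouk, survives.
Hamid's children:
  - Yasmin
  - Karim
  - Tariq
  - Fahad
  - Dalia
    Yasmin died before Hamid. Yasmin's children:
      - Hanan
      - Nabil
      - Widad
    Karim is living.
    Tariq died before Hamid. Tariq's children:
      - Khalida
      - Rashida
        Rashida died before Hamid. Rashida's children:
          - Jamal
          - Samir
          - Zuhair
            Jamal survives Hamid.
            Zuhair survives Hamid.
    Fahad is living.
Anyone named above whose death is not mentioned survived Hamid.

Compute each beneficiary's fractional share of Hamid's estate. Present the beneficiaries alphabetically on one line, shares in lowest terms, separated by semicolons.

Farouk, as surviving spouse, takes 3/5.
The remaining 2/5 passes to Hamid's descendants per stirpes.
The 2/5 is divided into 5 equal shares of 2/25 among Yasmin, Karim, Tariq, Fahad, Dalia.
Yasmin predeceased; the 2/25 allotted to Yasmin's branch passes to Yasmin's issue by representation.
The 2/25 is divided into 3 equal shares of 2/75 among Hanan, Nabil, Widad.
Hanan is living and takes 2/75.
Nabil is living and takes 2/75.
Widad is living and takes 2/75.
Karim is living and takes 2/25.
Tariq predeceased; the 2/25 allotted to Tariq's branch passes to Tariq's issue by representation.
The 2/25 is divided into 2 equal shares of 1/25 among Khalida, Rashida.
Khalida is living and takes 1/25.
Rashida predeceased; the 1/25 allotted to Rashida's branch passes to Rashida's issue by representation.
The 1/25 is divided into 3 equal shares of 1/75 among Jamal, Samir, Zuhair.
Jamal is living and takes 1/75.
Samir is living and takes 1/75.
Zuhair is living and takes 1/75.
Fahad is living and takes 2/25.
Dalia is living and takes 2/25.

Dalia 2/25; Fahad 2/25; Farouk 3/5; Hanan 2/75; Jamal 1/75; Karim 2/25; Khalida 1/25; Nabil 2/75; Samir 1/75; Widad 2/75; Zuhair 1/75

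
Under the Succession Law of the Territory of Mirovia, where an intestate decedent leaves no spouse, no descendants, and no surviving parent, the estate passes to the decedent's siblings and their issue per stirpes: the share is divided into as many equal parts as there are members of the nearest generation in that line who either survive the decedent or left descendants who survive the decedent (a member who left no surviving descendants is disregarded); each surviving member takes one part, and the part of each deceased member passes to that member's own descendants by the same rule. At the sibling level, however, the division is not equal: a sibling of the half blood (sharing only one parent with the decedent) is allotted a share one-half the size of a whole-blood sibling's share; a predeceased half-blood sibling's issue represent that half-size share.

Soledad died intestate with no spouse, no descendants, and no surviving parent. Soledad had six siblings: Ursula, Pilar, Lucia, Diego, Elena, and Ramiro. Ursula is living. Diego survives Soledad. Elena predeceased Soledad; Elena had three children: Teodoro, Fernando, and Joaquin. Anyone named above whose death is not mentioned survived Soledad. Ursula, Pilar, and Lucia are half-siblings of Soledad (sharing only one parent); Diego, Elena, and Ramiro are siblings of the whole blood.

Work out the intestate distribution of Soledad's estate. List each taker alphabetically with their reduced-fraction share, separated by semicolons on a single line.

No spouse, descendants, or parent survives, so the estate passes to Soledad's siblings per stirpes.
Half-blood siblings count for one-half the weight of whole-blood siblings at the initial division.
Dividing 1 in proportion to weights (total weight 9/2): Ursula (weight 1/2) → 1/9; Pilar (weight 1/2) → 1/9; Lucia (weight 1/2) → 1/9; Diego (weight 1) → 2/9; Elena (weight 1) → 2/9; Ramiro (weight 1) → 2/9.
Ursula is living and takes 1/9.
Pilar is living and takes 1/9.
Lucia is living and takes 1/9.
Diego is living and takes 2/9.
Elena predeceased; the 2/9 allotted to Elena's branch passes to Elena's issue by representation.
The 2/9 is divided into 3 equal shares of 2/27 among Teodoro, Fernando, Joaquin.
Teodoro is living and takes 2/27.
Fernando is living and takes 2/27.
Joaquin is living and takes 2/27.
Ramiro is living and takes 2/9.

Diego 2/9; Fernando 2/27; Joaquin 2/27; Lucia 1/9; Pilar 1/9; Ramiro 2/9; Teodoro 2/27; Ursula 1/9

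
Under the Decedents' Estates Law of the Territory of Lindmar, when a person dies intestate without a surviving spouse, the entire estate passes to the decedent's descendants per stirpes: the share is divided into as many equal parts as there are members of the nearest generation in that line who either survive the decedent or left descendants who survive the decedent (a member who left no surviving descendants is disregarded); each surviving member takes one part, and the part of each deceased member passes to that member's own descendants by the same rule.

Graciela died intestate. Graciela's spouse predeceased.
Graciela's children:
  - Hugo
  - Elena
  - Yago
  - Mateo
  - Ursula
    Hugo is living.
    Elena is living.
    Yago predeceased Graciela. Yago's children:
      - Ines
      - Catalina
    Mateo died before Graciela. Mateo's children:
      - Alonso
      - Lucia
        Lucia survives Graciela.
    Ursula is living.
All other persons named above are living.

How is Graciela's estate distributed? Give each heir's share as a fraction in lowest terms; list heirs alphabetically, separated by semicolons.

There is no surviving spouse, so the entire estate passes to Graciela's descendants per stirpes.
The estate is divided into 5 equal shares of 1/5 among Hugo, Elena, Yago, Mateo, Ursula.
Hugo is living and takes 1/5.
Elena is living and takes 1/5.
Yago predeceased; the 1/5 allotted to Yago's branch passes to Yago's issue by representation.
The 1/5 is divided into 2 equal shares of 1/10 among Ines, Catalina.
Ines is living and takes 1/10.
Catalina is living and takes 1/10.
Mateo predeceased; the 1/5 allotted to Mateo's branch passes to Mateo's issue by representation.
The 1/5 is divided into 2 equal shares of 1/10 among Alonso, Lucia.
Alonso is living and takes 1/10.
Lucia is living and takes 1/10.
Ursula is living and takes 1/5.

Alonso 1/10; Catalina 1/10; Elena 1/5; Hugo 1/5; Ines 1/10; Lucia 1/10; Ursula 1/5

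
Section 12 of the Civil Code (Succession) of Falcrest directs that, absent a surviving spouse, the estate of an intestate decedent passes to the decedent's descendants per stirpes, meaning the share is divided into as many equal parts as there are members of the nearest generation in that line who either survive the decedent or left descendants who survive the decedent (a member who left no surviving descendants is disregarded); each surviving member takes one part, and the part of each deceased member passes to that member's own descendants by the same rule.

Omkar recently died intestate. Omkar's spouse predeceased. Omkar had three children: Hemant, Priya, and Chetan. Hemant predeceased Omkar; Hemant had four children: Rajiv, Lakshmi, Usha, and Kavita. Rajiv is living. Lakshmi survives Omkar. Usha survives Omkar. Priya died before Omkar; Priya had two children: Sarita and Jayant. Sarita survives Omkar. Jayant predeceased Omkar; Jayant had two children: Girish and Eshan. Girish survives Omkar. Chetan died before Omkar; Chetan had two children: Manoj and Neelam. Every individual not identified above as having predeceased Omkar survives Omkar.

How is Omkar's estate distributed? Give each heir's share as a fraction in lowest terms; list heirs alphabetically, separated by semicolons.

There is no surviving spouse, so the entire estate passes to Omkar's descendants per stirpes.
The estate is divided into 3 equal shares of 1/3 among Hemant, Priya, Chetan.
Hemant predeceased; the 1/3 allotted to Hemant's branch passes to Hemant's issue by representation.
The 1/3 is divided into 4 equal shares of 1/12 among Rajiv, Lakshmi, Usha, Kavita.
Rajiv is living and takes 1/12.
Lakshmi is living and takes 1/12.
Usha is living and takes 1/12.
Kavita is living and takes 1/12.
Priya predeceased; the 1/3 allotted to Priya's branch passes to Priya's issue by representation.
The 1/3 is divided into 2 equal shares of 1/6 among Sarita, Jayant.
Sarita is living and takes 1/6.
Jayant predeceased; the 1/6 allotted to Jayant's branch passes to Jayant's issue by representation.
The 1/6 is divided into 2 equal shares of 1/12 among Girish, Eshan.
Girish is living and takes 1/12.
Eshan is living and takes 1/12.
Chetan predeceased; the 1/3 allotted to Chetan's branch passes to Chetan's issue by representation.
The 1/3 is divided into 2 equal shares of 1/6 among Manoj, Neelam.
Manoj is living and takes 1/6.
Neelam is living and takes 1/6.

Eshan 1/12; Girish 1/12; Kavita 1/12; Lakshmi 1/12; Manoj 1/6; Neelam 1/6; Rajiv 1/12; Sarita 1/6; Usha 1/12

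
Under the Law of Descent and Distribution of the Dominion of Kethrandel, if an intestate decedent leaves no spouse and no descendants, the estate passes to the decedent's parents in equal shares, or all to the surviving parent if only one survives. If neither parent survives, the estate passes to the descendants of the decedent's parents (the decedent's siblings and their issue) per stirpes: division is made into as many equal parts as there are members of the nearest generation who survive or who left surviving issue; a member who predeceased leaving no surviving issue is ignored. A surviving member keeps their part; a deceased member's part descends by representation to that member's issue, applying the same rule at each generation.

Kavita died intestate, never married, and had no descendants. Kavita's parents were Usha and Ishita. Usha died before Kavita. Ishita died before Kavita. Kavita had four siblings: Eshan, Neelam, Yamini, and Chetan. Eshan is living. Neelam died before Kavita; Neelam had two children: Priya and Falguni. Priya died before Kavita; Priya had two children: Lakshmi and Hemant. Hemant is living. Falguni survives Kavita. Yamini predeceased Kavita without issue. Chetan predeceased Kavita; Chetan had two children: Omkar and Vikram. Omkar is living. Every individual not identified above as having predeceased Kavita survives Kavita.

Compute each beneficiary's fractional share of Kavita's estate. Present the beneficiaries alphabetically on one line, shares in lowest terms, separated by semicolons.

Neither parent survives and there are no descendants, so the estate passes to Kavita's siblings and their issue per stirpes.
Yamini left no surviving issue, so that branch lapses and is disregarded.
The estate is divided into 3 equal shares of 1/3 among Eshan, Neelam, Chetan.
Eshan is living and takes 1/3.
Neelam predeceased; the 1/3 allotted to Neelam's branch passes to Neelam's issue by representation.
The 1/3 is divided into 2 equal shares of 1/6 among Priya, Falguni.
Priya predeceased; the 1/6 allotted to Priya's branch passes to Priya's issue by representation.
The 1/6 is divided into 2 equal shares of 1/12 among Lakshmi, Hemant.
Lakshmi is living and takes 1/12.
Hemant is living and takes 1/12.
Falguni is living and takes 1/6.
Chetan predeceased; the 1/3 allotted to Chetan's branch passes to Chetan's issue by representation.
The 1/3 is divided into 2 equal shares of 1/6 among Omkar, Vikram.
Omkar is living and takes 1/6.
Vikram is living and takes 1/6.

Eshan 1/3; Falguni 1/6; Hemant 1/12; Lakshmi 1/12; Omkar 1/6; Vikram 1/6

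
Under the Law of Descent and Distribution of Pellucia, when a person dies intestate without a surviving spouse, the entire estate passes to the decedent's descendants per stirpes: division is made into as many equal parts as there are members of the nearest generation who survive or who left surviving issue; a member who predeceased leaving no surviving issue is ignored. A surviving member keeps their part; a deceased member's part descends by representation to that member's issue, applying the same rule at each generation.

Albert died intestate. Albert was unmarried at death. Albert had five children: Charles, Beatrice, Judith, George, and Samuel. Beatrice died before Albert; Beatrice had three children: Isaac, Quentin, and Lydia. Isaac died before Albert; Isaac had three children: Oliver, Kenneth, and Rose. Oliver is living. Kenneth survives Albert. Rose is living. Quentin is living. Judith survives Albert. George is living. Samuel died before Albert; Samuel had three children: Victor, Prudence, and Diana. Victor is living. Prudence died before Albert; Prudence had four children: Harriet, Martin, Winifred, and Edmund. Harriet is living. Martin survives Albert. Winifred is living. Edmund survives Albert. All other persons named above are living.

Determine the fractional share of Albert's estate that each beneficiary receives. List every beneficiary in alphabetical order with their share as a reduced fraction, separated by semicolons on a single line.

Charles 1/5; Diana 1/15; Edmund 1/60; George 1/5; Harriet 1/60; Judith 1/5; Kenneth 1/45; Lydia 1/15; Martin 1/60; Oliver 1/45; Quentin 1/15; Rose 1/45; Victor 1/15; Winifred 1/60

There is no surviving spouse, so the entire estate passes to Albert's descendants per stirpes.
The estate is divided into 5 equal shares of 1/5 among Charles, Beatrice, Judith, George, Samuel.
Charles is living and takes 1/5.
Beatrice predeceased; the 1/5 allotted to Beatrice's branch passes to Beatrice's issue by representation.
The 1/5 is divided into 3 equal shares of 1/15 among Isaac, Quentin, Lydia.
Isaac predeceased; the 1/15 allotted to Isaac's branch passes to Isaac's issue by representation.
The 1/15 is divided into 3 equal shares of 1/45 among Oliver, Kenneth, Rose.
Oliver is living and takes 1/45.
Kenneth is living and takes 1/45.
Rose is living and takes 1/45.
Quentin is living and takes 1/15.
Lydia is living and takes 1/15.
Judith is living and takes 1/5.
George is living and takes 1/5.
Samuel predeceased; the 1/5 allotted to Samuel's branch passes to Samuel's issue by representation.
The 1/5 is divided into 3 equal shares of 1/15 among Victor, Prudence, Diana.
Victor is living and takes 1/15.
Prudence predeceased; the 1/15 allotted to Prudence's branch passes to Prudence's issue by representation.
The 1/15 is divided into 4 equal shares of 1/60 among Harriet, Martin, Winifred, Edmund.
Harriet is living and takes 1/60.
Martin is living and takes 1/60.
Winifred is living and takes 1/60.
Edmund is living and takes 1/60.
Diana is living and takes 1/15.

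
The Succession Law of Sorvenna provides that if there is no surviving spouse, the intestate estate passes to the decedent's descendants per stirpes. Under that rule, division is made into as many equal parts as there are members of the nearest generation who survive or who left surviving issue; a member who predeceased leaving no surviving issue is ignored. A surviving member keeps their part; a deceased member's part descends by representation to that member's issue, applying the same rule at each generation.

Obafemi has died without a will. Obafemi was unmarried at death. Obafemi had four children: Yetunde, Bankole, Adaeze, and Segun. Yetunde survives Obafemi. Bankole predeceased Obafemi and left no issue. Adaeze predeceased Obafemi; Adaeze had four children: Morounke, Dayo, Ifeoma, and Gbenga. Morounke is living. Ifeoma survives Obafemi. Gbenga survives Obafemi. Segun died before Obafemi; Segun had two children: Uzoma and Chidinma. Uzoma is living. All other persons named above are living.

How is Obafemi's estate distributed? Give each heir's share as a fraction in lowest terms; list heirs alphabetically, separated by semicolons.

There is no surviving spouse, so the entire estate passes to Obafemi's descendants per stirpes.
Bankole left no surviving issue, so that branch lapses and is disregarded.
The estate is divided into 3 equal shares of 1/3 among Yetunde, Adaeze, Segun.
Yetunde is living and takes 1/3.
Adaeze predeceased; the 1/3 allotted to Adaeze's branch passes to Adaeze's issue by representation.
The 1/3 is divided into 4 equal shares of 1/12 among Morounke, Dayo, Ifeoma, Gbenga.
Morounke is living and takes 1/12.
Dayo is living and takes 1/12.
Ifeoma is living and takes 1/12.
Gbenga is living and takes 1/12.
Segun predeceased; the 1/3 allotted to Segun's branch passes to Segun's issue by representation.
The 1/3 is divided into 2 equal shares of 1/6 among Uzoma, Chidinma.
Uzoma is living and takes 1/6.
Chidinma is living and takes 1/6.

Chidinma 1/6; Dayo 1/12; Gbenga 1/12; Ifeoma 1/12; Morounke 1/12; Uzoma 1/6; Yetunde 1/3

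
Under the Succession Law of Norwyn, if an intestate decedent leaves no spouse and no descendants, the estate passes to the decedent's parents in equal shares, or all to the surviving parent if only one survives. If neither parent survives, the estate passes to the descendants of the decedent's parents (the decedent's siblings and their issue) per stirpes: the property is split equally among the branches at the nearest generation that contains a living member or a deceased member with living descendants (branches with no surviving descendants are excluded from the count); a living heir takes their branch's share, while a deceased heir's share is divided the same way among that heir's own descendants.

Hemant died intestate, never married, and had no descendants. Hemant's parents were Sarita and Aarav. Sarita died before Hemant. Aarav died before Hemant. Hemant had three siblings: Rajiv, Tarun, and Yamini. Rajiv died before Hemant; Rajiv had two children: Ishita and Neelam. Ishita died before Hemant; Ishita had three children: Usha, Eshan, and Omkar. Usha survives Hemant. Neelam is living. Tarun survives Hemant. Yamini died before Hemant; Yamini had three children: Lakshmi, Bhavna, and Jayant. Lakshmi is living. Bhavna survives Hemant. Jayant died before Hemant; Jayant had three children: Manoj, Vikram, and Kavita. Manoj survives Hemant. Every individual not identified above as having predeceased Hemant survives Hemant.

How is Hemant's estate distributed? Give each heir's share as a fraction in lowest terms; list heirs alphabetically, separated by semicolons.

Bhavna 1/9; Eshan 1/18; Kavita 1/27; Lakshmi 1/9; Manoj 1/27; Neelam 1/6; Omkar 1/18; Tarun 1/3; Usha 1/18; Vikram 1/27

Neither parent survives and there are no descendants, so the estate passes to Hemant's siblings and their issue per stirpes.
The estate is divided into 3 equal shares of 1/3 among Rajiv, Tarun, Yamini.
Rajiv predeceased; the 1/3 allotted to Rajiv's branch passes to Rajiv's issue by representation.
The 1/3 is divided into 2 equal shares of 1/6 among Ishita, Neelam.
Ishita predeceased; the 1/6 allotted to Ishita's branch passes to Ishita's issue by representation.
The 1/6 is divided into 3 equal shares of 1/18 among Usha, Eshan, Omkar.
Usha is living and takes 1/18.
Eshan is living and takes 1/18.
Omkar is living and takes 1/18.
Neelam is living and takes 1/6.
Tarun is living and takes 1/3.
Yamini predeceased; the 1/3 allotted to Yamini's branch passes to Yamini's issue by representation.
The 1/3 is divided into 3 equal shares of 1/9 among Lakshmi, Bhavna, Jayant.
Lakshmi is living and takes 1/9.
Bhavna is living and takes 1/9.
Jayant predeceased; the 1/9 allotted to Jayant's branch passes to Jayant's issue by representation.
The 1/9 is divided into 3 equal shares of 1/27 among Manoj, Vikram, Kavita.
Manoj is living and takes 1/27.
Vikram is living and takes 1/27.
Kavita is living and takes 1/27.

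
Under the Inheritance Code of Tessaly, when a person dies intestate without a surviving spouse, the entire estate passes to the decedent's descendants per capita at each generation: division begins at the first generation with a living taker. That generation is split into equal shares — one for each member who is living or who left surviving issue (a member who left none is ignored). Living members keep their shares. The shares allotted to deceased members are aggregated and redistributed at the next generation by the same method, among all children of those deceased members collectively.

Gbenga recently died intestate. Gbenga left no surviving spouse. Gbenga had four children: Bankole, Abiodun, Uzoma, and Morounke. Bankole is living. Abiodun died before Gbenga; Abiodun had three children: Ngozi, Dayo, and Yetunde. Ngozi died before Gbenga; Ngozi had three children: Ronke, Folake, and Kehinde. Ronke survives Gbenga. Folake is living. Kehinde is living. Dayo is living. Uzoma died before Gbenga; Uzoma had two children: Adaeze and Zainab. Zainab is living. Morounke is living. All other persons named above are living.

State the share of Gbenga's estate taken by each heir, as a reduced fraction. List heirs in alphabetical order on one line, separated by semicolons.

There is no surviving spouse, so the entire estate passes to Gbenga's descendants per capita at each generation.
At generation 1 (Bankole, Abiodun, Uzoma, Morounke) there are 4 shares of (1)/4 = 1/4 each.
Living: Bankole and Morounke — each takes 1/4.
Deceased: Abiodun and Uzoma. Their combined 1/2 is pooled and carried to generation 2.
At generation 2 (Ngozi, Dayo, Yetunde, Adaeze, Zainab) there are 5 shares of (1/2)/5 = 1/10 each.
Living: Dayo, Yetunde, Adaeze, and Zainab — each takes 1/10.
Deceased: Ngozi. That 1/10 share is carried to generation 3.
At generation 3 (Ronke, Folake, Kehinde) there are 3 shares of (1/10)/3 = 1/30 each.
Living: Ronke, Folake, and Kehinde — each takes 1/30.

Adaeze 1/10; Bankole 1/4; Dayo 1/10; Folake 1/30; Kehinde 1/30; Morounke 1/4; Ronke 1/30; Yetunde 1/10; Zainab 1/10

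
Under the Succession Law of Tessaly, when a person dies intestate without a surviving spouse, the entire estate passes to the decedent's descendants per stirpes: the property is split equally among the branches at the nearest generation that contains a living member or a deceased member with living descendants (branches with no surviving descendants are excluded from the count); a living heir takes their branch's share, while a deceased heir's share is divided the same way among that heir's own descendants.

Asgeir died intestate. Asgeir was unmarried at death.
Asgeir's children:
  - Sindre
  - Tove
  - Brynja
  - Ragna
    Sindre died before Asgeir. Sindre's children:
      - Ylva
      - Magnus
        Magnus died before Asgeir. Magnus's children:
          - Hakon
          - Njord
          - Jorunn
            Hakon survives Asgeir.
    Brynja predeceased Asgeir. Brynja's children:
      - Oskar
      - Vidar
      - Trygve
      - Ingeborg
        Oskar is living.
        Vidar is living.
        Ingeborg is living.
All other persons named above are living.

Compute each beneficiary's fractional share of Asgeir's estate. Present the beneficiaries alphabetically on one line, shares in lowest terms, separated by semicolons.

There is no surviving spouse, so the entire estate passes to Asgeir's descendants per stirpes.
The estate is divided into 4 equal shares of 1/4 among Sindre, Tove, Brynja, Ragna.
Sindre predeceased; the 1/4 allotted to Sindre's branch passes to Sindre's issue by representation.
The 1/4 is divided into 2 equal shares of 1/8 among Ylva, Magnus.
Ylva is living and takes 1/8.
Magnus predeceased; the 1/8 allotted to Magnus's branch passes to Magnus's issue by representation.
The 1/8 is divided into 3 equal shares of 1/24 among Hakon, Njord, Jorunn.
Hakon is living and takes 1/24.
Njord is living and takes 1/24.
Jorunn is living and takes 1/24.
Tove is living and takes 1/4.
Brynja predeceased; the 1/4 allotted to Brynja's branch passes to Brynja's issue by representation.
The 1/4 is divided into 4 equal shares of 1/16 among Oskar, Vidar, Trygve, Ingeborg.
Oskar is living and takes 1/16.
Vidar is living and takes 1/16.
Trygve is living and takes 1/16.
Ingeborg is living and takes 1/16.
Ragna is living and takes 1/4.

Hakon 1/24; Ingeborg 1/16; Jorunn 1/24; Njord 1/24; Oskar 1/16; Ragna 1/4; Tove 1/4; Trygve 1/16; Vidar 1/16; Ylva 1/8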